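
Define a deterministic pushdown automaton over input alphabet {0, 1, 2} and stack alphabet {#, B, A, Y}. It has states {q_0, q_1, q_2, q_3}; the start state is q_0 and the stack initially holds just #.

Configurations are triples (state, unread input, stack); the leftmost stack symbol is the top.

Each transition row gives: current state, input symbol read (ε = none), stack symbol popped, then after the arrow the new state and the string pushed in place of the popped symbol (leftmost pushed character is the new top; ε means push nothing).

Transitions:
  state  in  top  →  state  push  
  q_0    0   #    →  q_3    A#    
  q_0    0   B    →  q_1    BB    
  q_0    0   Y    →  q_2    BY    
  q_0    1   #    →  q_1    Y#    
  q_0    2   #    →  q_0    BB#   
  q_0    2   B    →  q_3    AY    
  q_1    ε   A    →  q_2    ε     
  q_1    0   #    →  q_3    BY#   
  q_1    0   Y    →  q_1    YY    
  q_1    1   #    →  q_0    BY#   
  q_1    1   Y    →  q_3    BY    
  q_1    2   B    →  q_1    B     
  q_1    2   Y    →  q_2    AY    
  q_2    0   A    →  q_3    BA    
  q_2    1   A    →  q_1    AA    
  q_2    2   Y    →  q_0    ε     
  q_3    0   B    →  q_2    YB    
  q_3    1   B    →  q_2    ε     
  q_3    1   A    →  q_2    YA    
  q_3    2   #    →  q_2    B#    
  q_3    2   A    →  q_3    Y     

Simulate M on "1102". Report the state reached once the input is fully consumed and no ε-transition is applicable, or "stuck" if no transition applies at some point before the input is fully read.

q_0

(q_0, 1102, #)
  read 1, top #: go to q_1, push Y# → (q_1, 102, Y#)
  read 1, top Y: go to q_3, push BY → (q_3, 02, BY#)
  read 0, top B: go to q_2, push YB → (q_2, 2, YBY#)
  read 2, top Y: go to q_0, push ε → (q_0, ε, BY#)
All input consumed; M is in state q_0.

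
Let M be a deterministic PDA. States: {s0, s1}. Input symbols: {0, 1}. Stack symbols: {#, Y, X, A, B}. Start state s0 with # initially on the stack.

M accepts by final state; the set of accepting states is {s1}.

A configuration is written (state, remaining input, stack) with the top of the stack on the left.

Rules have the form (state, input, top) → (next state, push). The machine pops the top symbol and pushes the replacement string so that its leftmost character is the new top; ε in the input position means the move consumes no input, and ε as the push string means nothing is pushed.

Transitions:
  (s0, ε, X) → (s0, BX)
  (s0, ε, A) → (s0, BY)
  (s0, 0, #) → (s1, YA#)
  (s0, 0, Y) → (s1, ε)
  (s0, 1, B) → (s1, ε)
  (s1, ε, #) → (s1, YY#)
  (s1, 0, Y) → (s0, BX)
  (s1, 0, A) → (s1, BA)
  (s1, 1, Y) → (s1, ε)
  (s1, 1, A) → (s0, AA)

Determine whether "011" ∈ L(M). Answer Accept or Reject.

Reject

(s0, 011, #)
  read 0, top #: go to s1, push YA# → (s1, 11, YA#)
  read 1, top Y: go to s1, push ε → (s1, 1, A#)
  read 1, top A: go to s0, push AA → (s0, ε, AA#)
  ε-move, top A: go to s0, push BY → (s0, ε, BYA#)
All input consumed; state s0 ∉ F and no further ε-move applies.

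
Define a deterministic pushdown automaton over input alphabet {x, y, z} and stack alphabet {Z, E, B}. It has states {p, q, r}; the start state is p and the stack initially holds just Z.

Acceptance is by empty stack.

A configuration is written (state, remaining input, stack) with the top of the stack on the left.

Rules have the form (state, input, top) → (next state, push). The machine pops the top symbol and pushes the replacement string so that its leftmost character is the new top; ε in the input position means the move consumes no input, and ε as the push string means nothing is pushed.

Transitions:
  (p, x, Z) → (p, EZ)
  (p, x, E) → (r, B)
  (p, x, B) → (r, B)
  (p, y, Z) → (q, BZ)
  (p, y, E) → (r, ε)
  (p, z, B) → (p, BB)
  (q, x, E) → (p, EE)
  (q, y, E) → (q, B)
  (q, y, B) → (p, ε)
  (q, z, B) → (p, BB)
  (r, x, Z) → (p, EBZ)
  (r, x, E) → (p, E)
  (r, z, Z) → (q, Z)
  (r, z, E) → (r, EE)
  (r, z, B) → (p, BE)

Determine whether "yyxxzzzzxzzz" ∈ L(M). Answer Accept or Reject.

(p, yyxxzzzzxzzz, Z)
  read y, top Z: go to q, push BZ → (q, yxxzzzzxzzz, BZ)
  read y, top B: go to p, push ε → (p, xxzzzzxzzz, Z)
  read x, top Z: go to p, push EZ → (p, xzzzzxzzz, EZ)
  read x, top E: go to r, push B → (r, zzzzxzzz, BZ)
  read z, top B: go to p, push BE → (p, zzzxzzz, BEZ)
  read z, top B: go to p, push BB → (p, zzxzzz, BBEZ)
  read z, top B: go to p, push BB → (p, zxzzz, BBBEZ)
  read z, top B: go to p, push BB → (p, xzzz, BBBBEZ)
  read x, top B: go to r, push B → (r, zzz, BBBBEZ)
  read z, top B: go to p, push BE → (p, zz, BEBBBEZ)
  read z, top B: go to p, push BB → (p, z, BBEBBBEZ)
  read z, top B: go to p, push BB → (p, ε, BBBEBBBEZ)
All input consumed; stack is BBBEBBBEZ, not empty, and no further ε-move applies.

Reject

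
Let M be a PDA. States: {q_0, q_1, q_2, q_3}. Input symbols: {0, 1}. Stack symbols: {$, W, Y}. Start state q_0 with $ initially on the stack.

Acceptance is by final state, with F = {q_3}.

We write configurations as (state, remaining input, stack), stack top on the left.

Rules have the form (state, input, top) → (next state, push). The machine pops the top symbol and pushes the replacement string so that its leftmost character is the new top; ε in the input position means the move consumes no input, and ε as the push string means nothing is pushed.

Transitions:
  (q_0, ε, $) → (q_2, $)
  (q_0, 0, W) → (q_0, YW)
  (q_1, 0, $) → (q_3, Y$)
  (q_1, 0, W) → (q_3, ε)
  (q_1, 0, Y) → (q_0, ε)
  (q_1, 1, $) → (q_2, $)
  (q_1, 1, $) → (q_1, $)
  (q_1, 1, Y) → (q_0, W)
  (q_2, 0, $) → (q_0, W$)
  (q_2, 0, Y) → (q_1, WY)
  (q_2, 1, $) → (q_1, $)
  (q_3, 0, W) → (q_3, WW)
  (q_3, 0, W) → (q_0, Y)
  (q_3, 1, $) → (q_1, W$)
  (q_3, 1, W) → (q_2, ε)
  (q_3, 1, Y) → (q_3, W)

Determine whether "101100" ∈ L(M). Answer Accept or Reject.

No computation consumes all input and reaches a final state.

Reject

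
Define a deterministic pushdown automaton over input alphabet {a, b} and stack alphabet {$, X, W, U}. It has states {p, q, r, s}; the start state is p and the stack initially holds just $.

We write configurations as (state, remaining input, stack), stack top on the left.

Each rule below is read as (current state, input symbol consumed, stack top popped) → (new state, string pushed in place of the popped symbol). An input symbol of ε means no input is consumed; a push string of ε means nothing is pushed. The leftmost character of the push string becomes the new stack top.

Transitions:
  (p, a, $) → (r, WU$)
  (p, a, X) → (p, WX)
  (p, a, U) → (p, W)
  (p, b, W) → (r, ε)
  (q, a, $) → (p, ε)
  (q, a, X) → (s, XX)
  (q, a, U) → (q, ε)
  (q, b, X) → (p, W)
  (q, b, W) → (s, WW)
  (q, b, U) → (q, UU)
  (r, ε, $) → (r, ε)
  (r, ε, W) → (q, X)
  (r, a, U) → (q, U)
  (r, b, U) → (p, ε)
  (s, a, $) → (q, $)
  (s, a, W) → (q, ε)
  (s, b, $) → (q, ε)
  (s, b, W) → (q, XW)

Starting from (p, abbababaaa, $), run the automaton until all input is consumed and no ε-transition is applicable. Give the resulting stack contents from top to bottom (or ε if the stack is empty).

(p, abbababaaa, $) ⊢ (r, bbababaaa, WU$) ⊢ (q, bbababaaa, XU$) ⊢ (p, bababaaa, WU$) ⊢ (r, ababaaa, U$) ⊢ (q, babaaa, U$) ⊢ (q, abaaa, UU$) ⊢ (q, baaa, U$) ⊢ (q, aaa, UU$) ⊢ (q, aa, U$) ⊢ (q, a, $) ⊢ (p, ε, ε)
All input consumed in state p with stack ε.

ε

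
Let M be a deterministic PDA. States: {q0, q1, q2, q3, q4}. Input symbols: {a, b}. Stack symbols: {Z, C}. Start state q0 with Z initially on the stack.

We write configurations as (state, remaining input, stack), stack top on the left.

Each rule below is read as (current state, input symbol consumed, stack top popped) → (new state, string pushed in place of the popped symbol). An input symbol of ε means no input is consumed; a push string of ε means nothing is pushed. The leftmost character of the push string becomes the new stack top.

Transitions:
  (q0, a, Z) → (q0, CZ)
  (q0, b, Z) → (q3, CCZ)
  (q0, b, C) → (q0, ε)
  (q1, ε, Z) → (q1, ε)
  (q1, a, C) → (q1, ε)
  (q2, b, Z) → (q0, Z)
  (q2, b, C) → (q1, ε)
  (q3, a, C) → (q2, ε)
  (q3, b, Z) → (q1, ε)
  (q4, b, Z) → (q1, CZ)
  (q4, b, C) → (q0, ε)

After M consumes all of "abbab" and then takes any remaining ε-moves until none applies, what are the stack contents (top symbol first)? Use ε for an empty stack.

(q0, abbab, Z)
  read a, top Z: go to q0, push CZ → (q0, bbab, CZ)
  read b, top C: go to q0, push ε → (q0, bab, Z)
  read b, top Z: go to q3, push CCZ → (q3, ab, CCZ)
  read a, top C: go to q2, push ε → (q2, b, CZ)
  read b, top C: go to q1, push ε → (q1, ε, Z)
  ε-move, top Z: go to q1, push ε → (q1, ε, ε)
All input consumed in state q1 with stack ε.

ε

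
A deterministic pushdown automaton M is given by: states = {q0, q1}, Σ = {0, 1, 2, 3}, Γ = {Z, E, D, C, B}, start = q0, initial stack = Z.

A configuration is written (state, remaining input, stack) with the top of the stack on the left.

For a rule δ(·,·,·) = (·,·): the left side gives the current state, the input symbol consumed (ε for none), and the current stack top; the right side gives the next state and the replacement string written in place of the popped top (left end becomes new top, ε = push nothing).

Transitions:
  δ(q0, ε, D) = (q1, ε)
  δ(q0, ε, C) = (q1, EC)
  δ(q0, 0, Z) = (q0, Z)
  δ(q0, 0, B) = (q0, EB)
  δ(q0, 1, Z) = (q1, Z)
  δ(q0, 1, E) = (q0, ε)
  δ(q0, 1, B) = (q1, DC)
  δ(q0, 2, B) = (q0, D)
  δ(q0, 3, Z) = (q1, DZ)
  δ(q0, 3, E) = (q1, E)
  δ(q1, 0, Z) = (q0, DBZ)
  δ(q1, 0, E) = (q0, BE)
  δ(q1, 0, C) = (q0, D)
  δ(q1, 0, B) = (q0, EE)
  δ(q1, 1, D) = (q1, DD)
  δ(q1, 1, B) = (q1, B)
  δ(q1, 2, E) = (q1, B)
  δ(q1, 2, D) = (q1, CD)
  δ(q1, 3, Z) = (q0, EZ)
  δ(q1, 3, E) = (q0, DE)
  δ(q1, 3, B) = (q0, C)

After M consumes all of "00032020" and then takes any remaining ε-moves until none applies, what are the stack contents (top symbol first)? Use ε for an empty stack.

DZ

(q0, 00032020, Z)
  read 0, top Z: go to q0, push Z → (q0, 0032020, Z)
  read 0, top Z: go to q0, push Z → (q0, 032020, Z)
  read 0, top Z: go to q0, push Z → (q0, 32020, Z)
  read 3, top Z: go to q1, push DZ → (q1, 2020, DZ)
  read 2, top D: go to q1, push CD → (q1, 020, CDZ)
  read 0, top C: go to q0, push D → (q0, 20, DDZ)
  ε-move, top D: go to q1, push ε → (q1, 20, DZ)
  read 2, top D: go to q1, push CD → (q1, 0, CDZ)
  read 0, top C: go to q0, push D → (q0, ε, DDZ)
  ε-move, top D: go to q1, push ε → (q1, ε, DZ)
All input consumed in state q1 with stack DZ.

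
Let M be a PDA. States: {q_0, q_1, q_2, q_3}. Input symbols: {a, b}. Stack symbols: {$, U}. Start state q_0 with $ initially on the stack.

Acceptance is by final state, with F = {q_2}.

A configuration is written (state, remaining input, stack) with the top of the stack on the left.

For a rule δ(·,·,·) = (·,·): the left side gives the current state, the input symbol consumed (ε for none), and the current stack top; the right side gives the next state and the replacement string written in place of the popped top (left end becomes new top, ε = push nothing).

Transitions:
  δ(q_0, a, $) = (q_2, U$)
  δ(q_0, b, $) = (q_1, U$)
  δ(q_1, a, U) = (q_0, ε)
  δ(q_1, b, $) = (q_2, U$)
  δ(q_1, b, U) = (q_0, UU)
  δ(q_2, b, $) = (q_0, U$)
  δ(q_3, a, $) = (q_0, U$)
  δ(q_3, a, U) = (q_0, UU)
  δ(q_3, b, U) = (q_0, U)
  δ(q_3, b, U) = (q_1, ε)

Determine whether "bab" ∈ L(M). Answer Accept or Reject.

No computation consumes all input and reaches a final state.

Reject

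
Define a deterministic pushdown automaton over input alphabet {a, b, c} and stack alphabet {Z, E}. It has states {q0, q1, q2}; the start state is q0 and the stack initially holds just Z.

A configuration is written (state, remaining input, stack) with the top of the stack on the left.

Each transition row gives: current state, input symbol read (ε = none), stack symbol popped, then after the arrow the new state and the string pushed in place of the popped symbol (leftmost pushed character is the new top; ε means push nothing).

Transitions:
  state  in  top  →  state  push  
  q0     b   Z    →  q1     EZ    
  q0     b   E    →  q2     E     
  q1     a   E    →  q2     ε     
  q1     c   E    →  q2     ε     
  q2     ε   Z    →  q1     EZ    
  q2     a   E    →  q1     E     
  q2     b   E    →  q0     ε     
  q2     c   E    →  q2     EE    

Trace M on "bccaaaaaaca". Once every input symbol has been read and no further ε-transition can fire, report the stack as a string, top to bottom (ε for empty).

(q0, bccaaaaaaca, Z) ⊢ (q1, ccaaaaaaca, EZ) ⊢ (q2, caaaaaaca, Z) ⊢ (q1, caaaaaaca, EZ) ⊢ (q2, aaaaaaca, Z) ⊢ (q1, aaaaaaca, EZ) ⊢ (q2, aaaaaca, Z) ⊢ (q1, aaaaaca, EZ) ⊢ (q2, aaaaca, Z) ⊢ (q1, aaaaca, EZ) ⊢ (q2, aaaca, Z) ⊢ (q1, aaaca, EZ) ⊢ (q2, aaca, Z) ⊢ (q1, aaca, EZ) ⊢ (q2, aca, Z) ⊢ (q1, aca, EZ) ⊢ (q2, ca, Z) ⊢ (q1, ca, EZ) ⊢ (q2, a, Z) ⊢ (q1, a, EZ) ⊢ (q2, ε, Z) ⊢ (q1, ε, EZ)
All input consumed in state q1 with stack EZ.

EZ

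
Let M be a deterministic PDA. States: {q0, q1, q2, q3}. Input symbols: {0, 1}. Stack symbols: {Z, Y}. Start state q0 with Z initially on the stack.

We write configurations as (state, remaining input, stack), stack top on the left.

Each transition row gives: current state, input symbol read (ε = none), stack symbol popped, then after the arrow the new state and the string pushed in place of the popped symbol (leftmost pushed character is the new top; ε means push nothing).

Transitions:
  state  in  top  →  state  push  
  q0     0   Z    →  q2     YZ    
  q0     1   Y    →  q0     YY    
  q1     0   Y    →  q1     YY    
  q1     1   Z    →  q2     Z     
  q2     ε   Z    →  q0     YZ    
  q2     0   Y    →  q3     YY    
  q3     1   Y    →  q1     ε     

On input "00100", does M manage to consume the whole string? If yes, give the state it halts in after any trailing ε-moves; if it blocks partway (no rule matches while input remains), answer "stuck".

q1

(q0, 00100, Z) ⊢ (q2, 0100, YZ) ⊢ (q3, 100, YYZ) ⊢ (q1, 00, YZ) ⊢ (q1, 0, YYZ) ⊢ (q1, ε, YYYZ)
All input consumed; M is in state q1.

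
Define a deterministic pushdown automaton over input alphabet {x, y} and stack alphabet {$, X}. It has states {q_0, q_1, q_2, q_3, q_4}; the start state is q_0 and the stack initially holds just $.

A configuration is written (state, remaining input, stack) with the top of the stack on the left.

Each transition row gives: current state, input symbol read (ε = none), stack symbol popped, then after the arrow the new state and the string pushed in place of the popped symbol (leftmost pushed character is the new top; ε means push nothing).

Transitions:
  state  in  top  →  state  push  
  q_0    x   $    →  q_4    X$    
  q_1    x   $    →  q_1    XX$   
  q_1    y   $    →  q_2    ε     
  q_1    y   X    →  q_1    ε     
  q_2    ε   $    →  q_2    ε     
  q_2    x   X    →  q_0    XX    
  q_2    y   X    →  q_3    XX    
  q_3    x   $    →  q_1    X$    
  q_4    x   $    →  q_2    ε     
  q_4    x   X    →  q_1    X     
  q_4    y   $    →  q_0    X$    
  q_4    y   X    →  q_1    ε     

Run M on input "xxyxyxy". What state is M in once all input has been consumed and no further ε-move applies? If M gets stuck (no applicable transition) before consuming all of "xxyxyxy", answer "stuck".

(q_0, xxyxyxy, $) ⊢ (q_4, xyxyxy, X$) ⊢ (q_1, yxyxy, X$) ⊢ (q_1, xyxy, $) ⊢ (q_1, yxy, XX$) ⊢ (q_1, xy, X$)
No transition for (q_1, x, top X); M blocks with input xy remaining.

stuck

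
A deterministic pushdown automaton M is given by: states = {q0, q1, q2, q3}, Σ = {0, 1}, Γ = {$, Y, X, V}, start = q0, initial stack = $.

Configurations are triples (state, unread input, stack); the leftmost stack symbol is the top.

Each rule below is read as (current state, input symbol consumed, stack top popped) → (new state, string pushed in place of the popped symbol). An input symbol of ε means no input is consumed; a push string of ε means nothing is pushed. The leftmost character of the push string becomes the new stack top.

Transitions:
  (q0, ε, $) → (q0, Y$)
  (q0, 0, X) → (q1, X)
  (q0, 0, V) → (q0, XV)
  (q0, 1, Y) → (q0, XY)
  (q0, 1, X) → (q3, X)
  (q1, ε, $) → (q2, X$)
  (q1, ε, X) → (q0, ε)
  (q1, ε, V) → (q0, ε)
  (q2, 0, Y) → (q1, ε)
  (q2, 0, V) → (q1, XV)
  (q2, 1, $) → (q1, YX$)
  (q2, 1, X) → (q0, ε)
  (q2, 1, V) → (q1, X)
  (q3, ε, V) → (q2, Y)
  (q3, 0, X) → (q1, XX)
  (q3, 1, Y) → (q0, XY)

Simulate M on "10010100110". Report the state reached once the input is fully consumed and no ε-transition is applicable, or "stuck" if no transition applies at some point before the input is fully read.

stuck

(q0, 10010100110, $)
  ε-move, top $: go to q0, push Y$ → (q0, 10010100110, Y$)
  read 1, top Y: go to q0, push XY → (q0, 0010100110, XY$)
  read 0, top X: go to q1, push X → (q1, 010100110, XY$)
  ε-move, top X: go to q0, push ε → (q0, 010100110, Y$)
No transition for (q0, 0, top Y); M blocks with input 010100110 remaining.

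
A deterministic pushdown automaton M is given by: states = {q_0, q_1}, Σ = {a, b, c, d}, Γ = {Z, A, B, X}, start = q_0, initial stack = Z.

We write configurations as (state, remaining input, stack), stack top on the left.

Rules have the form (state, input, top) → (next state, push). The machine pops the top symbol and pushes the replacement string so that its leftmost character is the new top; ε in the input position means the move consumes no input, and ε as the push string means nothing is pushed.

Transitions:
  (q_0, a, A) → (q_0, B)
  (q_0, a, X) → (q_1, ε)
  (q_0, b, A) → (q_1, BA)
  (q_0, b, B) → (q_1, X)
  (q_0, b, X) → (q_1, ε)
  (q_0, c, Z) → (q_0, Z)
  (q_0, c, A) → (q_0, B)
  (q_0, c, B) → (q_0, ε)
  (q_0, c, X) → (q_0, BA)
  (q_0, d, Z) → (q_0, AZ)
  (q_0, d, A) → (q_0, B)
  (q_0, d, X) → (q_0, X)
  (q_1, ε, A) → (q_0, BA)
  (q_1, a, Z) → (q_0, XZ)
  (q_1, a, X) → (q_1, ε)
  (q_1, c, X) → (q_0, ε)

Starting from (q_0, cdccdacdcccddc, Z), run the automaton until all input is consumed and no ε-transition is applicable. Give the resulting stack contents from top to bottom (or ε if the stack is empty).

(q_0, cdccdacdcccddc, Z)
  read c, top Z: go to q_0, push Z → (q_0, dccdacdcccddc, Z)
  read d, top Z: go to q_0, push AZ → (q_0, ccdacdcccddc, AZ)
  read c, top A: go to q_0, push B → (q_0, cdacdcccddc, BZ)
  read c, top B: go to q_0, push ε → (q_0, dacdcccddc, Z)
  read d, top Z: go to q_0, push AZ → (q_0, acdcccddc, AZ)
  read a, top A: go to q_0, push B → (q_0, cdcccddc, BZ)
  read c, top B: go to q_0, push ε → (q_0, dcccddc, Z)
  read d, top Z: go to q_0, push AZ → (q_0, cccddc, AZ)
  read c, top A: go to q_0, push B → (q_0, ccddc, BZ)
  read c, top B: go to q_0, push ε → (q_0, cddc, Z)
  read c, top Z: go to q_0, push Z → (q_0, ddc, Z)
  read d, top Z: go to q_0, push AZ → (q_0, dc, AZ)
  read d, top A: go to q_0, push B → (q_0, c, BZ)
  read c, top B: go to q_0, push ε → (q_0, ε, Z)
All input consumed in state q_0 with stack Z.

Z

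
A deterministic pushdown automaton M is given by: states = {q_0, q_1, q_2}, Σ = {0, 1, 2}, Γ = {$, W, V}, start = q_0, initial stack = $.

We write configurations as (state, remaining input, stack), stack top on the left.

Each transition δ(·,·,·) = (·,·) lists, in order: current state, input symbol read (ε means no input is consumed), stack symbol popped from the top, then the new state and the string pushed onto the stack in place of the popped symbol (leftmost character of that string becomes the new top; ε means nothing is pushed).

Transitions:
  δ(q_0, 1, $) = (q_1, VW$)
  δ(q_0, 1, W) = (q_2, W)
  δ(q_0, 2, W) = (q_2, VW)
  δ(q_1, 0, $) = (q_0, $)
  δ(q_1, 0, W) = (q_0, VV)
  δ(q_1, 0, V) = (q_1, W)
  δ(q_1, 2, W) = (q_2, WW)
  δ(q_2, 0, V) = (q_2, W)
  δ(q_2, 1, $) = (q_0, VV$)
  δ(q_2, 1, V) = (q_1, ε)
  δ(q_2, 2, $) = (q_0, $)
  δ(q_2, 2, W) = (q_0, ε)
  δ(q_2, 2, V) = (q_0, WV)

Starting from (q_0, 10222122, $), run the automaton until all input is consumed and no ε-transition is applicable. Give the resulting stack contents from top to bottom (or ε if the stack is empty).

(q_0, 10222122, $)
  read 1, top $: go to q_1, push VW$ → (q_1, 0222122, VW$)
  read 0, top V: go to q_1, push W → (q_1, 222122, WW$)
  read 2, top W: go to q_2, push WW → (q_2, 22122, WWW$)
  read 2, top W: go to q_0, push ε → (q_0, 2122, WW$)
  read 2, top W: go to q_2, push VW → (q_2, 122, VWW$)
  read 1, top V: go to q_1, push ε → (q_1, 22, WW$)
  read 2, top W: go to q_2, push WW → (q_2, 2, WWW$)
  read 2, top W: go to q_0, push ε → (q_0, ε, WW$)
All input consumed in state q_0 with stack WW$.

WW$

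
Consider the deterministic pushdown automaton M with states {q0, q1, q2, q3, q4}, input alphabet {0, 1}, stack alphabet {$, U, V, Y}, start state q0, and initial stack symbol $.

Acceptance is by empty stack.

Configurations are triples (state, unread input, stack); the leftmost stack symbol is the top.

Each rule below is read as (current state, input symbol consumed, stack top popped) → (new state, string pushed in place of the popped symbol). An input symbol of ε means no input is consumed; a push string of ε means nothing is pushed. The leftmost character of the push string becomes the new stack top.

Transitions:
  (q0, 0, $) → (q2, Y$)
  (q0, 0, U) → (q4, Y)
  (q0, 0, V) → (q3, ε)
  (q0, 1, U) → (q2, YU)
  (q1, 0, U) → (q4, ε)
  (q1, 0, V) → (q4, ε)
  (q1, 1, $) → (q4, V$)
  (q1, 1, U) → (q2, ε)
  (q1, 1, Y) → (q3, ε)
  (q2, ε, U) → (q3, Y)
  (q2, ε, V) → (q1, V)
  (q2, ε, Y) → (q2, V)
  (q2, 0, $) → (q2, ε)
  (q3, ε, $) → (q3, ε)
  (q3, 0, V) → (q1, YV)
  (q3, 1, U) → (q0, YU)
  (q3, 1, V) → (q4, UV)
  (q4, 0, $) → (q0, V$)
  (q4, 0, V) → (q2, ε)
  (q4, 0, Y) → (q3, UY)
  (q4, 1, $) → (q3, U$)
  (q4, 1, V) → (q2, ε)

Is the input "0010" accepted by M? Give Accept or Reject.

Reject

(q0, 0010, $)
  read 0, top $: go to q2, push Y$ → (q2, 010, Y$)
  ε-move, top Y: go to q2, push V → (q2, 010, V$)
  ε-move, top V: go to q1, push V → (q1, 010, V$)
  read 0, top V: go to q4, push ε → (q4, 10, $)
  read 1, top $: go to q3, push U$ → (q3, 0, U$)
No transition applies at (q3, 0, U$); input not fully consumed.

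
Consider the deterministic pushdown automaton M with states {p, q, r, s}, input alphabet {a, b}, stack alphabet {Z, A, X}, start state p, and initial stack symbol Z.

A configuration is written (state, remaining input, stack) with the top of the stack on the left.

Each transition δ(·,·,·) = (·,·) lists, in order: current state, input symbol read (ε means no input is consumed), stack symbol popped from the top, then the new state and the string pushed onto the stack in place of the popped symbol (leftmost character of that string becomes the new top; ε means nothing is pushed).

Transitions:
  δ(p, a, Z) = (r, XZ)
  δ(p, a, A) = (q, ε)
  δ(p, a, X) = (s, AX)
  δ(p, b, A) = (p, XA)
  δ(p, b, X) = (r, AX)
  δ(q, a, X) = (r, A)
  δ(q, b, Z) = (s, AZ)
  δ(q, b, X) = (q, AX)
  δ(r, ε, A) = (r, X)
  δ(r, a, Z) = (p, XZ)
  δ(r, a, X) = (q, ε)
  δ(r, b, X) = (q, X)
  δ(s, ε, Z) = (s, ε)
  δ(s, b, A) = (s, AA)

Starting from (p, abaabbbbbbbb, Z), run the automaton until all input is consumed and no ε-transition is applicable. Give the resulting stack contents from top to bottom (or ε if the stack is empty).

(p, abaabbbbbbbb, Z)
  read a, top Z: go to r, push XZ → (r, baabbbbbbbb, XZ)
  read b, top X: go to q, push X → (q, aabbbbbbbb, XZ)
  read a, top X: go to r, push A → (r, abbbbbbbb, AZ)
  ε-move, top A: go to r, push X → (r, abbbbbbbb, XZ)
  read a, top X: go to q, push ε → (q, bbbbbbbb, Z)
  read b, top Z: go to s, push AZ → (s, bbbbbbb, AZ)
  read b, top A: go to s, push AA → (s, bbbbbb, AAZ)
  read b, top A: go to s, push AA → (s, bbbbb, AAAZ)
  read b, top A: go to s, push AA → (s, bbbb, AAAAZ)
  read b, top A: go to s, push AA → (s, bbb, AAAAAZ)
  read b, top A: go to s, push AA → (s, bb, AAAAAAZ)
  read b, top A: go to s, push AA → (s, b, AAAAAAAZ)
  read b, top A: go to s, push AA → (s, ε, AAAAAAAAZ)
All input consumed in state s with stack AAAAAAAAZ.

AAAAAAAAZ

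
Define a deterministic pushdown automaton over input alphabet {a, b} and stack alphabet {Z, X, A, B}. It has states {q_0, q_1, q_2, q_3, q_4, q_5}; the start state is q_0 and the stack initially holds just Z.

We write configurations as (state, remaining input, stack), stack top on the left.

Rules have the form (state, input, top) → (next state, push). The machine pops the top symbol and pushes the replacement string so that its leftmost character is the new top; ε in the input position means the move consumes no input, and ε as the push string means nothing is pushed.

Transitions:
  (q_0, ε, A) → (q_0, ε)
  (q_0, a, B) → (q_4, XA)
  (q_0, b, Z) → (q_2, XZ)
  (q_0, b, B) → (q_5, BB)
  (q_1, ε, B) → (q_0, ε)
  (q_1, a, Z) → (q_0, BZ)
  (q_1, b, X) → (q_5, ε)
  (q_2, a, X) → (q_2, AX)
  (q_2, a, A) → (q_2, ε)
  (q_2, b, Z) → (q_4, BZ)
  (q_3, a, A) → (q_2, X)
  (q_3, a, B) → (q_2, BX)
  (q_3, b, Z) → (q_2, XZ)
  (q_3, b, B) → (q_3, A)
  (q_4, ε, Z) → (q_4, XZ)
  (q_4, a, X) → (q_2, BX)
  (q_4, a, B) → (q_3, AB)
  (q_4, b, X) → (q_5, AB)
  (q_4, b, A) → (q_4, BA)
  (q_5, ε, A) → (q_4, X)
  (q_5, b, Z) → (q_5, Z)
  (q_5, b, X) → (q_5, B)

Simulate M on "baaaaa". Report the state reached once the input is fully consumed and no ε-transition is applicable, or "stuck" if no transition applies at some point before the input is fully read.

(q_0, baaaaa, Z)
  read b, top Z: go to q_2, push XZ → (q_2, aaaaa, XZ)
  read a, top X: go to q_2, push AX → (q_2, aaaa, AXZ)
  read a, top A: go to q_2, push ε → (q_2, aaa, XZ)
  read a, top X: go to q_2, push AX → (q_2, aa, AXZ)
  read a, top A: go to q_2, push ε → (q_2, a, XZ)
  read a, top X: go to q_2, push AX → (q_2, ε, AXZ)
All input consumed; M is in state q_2.

q_2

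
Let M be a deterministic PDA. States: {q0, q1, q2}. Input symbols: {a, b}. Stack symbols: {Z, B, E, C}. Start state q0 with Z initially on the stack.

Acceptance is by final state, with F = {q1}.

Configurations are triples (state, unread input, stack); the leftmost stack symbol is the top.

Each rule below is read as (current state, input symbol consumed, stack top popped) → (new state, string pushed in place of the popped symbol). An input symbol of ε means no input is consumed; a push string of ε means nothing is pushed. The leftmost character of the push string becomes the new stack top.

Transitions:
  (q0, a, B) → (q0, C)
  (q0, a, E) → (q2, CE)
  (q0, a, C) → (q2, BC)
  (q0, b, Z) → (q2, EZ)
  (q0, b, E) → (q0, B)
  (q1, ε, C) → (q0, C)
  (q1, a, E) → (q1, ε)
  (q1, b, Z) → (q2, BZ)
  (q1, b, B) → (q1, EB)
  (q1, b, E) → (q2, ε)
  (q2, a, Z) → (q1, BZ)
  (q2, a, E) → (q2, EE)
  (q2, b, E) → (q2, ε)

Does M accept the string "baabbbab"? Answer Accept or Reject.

Accept

(q0, baabbbab, Z)
  read b, top Z: go to q2, push EZ → (q2, aabbbab, EZ)
  read a, top E: go to q2, push EE → (q2, abbbab, EEZ)
  read a, top E: go to q2, push EE → (q2, bbbab, EEEZ)
  read b, top E: go to q2, push ε → (q2, bbab, EEZ)
  read b, top E: go to q2, push ε → (q2, bab, EZ)
  read b, top E: go to q2, push ε → (q2, ab, Z)
  read a, top Z: go to q1, push BZ → (q1, b, BZ)
  read b, top B: go to q1, push EB → (q1, ε, EBZ)
All input consumed; state q1 ∈ F.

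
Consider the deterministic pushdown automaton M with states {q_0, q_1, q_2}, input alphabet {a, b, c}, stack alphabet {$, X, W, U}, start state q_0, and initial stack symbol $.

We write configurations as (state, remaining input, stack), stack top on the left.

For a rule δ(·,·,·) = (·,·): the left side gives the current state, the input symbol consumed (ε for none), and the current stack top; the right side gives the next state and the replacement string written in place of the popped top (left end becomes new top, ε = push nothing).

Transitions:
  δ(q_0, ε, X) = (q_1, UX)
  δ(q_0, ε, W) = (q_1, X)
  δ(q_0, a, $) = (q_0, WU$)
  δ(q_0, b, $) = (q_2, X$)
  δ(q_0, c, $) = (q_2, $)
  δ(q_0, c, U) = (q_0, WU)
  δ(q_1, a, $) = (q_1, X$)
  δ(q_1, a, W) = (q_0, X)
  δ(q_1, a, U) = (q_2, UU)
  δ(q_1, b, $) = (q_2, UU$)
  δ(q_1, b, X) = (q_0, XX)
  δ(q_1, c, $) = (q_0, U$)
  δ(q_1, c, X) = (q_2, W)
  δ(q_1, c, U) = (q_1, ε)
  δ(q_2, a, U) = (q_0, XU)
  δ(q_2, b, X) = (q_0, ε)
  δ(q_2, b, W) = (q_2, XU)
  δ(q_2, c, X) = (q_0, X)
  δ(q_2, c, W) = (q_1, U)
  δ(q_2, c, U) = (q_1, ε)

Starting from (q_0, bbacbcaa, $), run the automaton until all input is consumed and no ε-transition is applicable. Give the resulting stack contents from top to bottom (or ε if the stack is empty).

UXUUXUU$

(q_0, bbacbcaa, $)
  read b, top $: go to q_2, push X$ → (q_2, bacbcaa, X$)
  read b, top X: go to q_0, push ε → (q_0, acbcaa, $)
  read a, top $: go to q_0, push WU$ → (q_0, cbcaa, WU$)
  ε-move, top W: go to q_1, push X → (q_1, cbcaa, XU$)
  read c, top X: go to q_2, push W → (q_2, bcaa, WU$)
  read b, top W: go to q_2, push XU → (q_2, caa, XUU$)
  read c, top X: go to q_0, push X → (q_0, aa, XUU$)
  ε-move, top X: go to q_1, push UX → (q_1, aa, UXUU$)
  read a, top U: go to q_2, push UU → (q_2, a, UUXUU$)
  read a, top U: go to q_0, push XU → (q_0, ε, XUUXUU$)
  ε-move, top X: go to q_1, push UX → (q_1, ε, UXUUXUU$)
All input consumed in state q_1 with stack UXUUXUU$.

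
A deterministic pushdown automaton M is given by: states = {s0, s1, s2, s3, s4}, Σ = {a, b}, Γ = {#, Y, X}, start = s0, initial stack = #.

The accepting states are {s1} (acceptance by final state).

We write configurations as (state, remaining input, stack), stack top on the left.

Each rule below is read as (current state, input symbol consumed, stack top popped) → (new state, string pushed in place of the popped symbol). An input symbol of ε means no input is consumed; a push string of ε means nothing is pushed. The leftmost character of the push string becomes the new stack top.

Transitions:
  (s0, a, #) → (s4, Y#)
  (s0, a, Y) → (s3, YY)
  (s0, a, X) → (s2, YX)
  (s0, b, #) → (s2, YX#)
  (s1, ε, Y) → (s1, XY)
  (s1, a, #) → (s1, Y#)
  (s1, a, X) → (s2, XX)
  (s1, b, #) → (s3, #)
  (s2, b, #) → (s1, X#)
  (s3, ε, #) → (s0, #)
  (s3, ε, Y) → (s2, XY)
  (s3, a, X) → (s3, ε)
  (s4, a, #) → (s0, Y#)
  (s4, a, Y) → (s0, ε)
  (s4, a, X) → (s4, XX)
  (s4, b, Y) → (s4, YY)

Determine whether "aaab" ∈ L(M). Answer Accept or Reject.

(s0, aaab, #) ⊢ (s4, aab, Y#) ⊢ (s0, ab, #) ⊢ (s4, b, Y#) ⊢ (s4, ε, YY#)
All input consumed; state s4 ∉ F and no further ε-move applies.

Reject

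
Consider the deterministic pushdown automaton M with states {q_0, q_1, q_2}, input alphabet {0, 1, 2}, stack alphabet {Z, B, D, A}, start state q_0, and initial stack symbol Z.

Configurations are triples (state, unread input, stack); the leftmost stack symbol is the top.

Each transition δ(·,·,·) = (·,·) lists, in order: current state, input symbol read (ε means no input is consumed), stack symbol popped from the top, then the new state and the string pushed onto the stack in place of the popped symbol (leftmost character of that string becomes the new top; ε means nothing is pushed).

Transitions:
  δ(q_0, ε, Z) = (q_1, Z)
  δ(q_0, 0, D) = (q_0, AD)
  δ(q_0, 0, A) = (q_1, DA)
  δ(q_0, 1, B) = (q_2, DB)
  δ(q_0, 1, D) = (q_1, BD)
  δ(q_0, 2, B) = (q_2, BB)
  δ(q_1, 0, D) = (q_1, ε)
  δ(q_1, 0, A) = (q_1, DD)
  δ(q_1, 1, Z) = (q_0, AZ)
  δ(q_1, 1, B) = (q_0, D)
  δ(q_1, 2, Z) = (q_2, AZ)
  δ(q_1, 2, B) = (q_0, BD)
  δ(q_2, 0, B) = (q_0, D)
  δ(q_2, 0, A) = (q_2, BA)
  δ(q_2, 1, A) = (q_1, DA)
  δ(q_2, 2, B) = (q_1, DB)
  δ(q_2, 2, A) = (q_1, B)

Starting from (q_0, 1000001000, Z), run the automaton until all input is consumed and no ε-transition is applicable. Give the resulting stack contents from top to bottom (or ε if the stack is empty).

DDZ

(q_0, 1000001000, Z) ⊢ (q_1, 1000001000, Z) ⊢ (q_0, 000001000, AZ) ⊢ (q_1, 00001000, DAZ) ⊢ (q_1, 0001000, AZ) ⊢ (q_1, 001000, DDZ) ⊢ (q_1, 01000, DZ) ⊢ (q_1, 1000, Z) ⊢ (q_0, 000, AZ) ⊢ (q_1, 00, DAZ) ⊢ (q_1, 0, AZ) ⊢ (q_1, ε, DDZ)
All input consumed in state q_1 with stack DDZ.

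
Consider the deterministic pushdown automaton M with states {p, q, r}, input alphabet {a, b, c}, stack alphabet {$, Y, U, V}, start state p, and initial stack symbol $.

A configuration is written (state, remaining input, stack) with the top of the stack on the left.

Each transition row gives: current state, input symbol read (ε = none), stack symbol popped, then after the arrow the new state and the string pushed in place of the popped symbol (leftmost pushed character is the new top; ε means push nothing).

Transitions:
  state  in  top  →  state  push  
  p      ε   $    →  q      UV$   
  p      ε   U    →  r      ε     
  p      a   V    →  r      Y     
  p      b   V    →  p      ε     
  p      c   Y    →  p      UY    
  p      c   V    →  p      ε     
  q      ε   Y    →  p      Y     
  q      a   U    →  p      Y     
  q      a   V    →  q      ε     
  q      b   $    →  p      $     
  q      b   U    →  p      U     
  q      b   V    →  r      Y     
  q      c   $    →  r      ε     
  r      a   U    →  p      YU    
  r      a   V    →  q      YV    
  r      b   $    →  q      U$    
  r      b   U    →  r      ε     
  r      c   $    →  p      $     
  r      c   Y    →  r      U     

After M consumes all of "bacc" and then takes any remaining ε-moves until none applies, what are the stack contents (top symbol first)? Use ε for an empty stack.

UV$

(p, bacc, $)
  ε-move, top $: go to q, push UV$ → (q, bacc, UV$)
  read b, top U: go to p, push U → (p, acc, UV$)
  ε-move, top U: go to r, push ε → (r, acc, V$)
  read a, top V: go to q, push YV → (q, cc, YV$)
  ε-move, top Y: go to p, push Y → (p, cc, YV$)
  read c, top Y: go to p, push UY → (p, c, UYV$)
  ε-move, top U: go to r, push ε → (r, c, YV$)
  read c, top Y: go to r, push U → (r, ε, UV$)
All input consumed in state r with stack UV$.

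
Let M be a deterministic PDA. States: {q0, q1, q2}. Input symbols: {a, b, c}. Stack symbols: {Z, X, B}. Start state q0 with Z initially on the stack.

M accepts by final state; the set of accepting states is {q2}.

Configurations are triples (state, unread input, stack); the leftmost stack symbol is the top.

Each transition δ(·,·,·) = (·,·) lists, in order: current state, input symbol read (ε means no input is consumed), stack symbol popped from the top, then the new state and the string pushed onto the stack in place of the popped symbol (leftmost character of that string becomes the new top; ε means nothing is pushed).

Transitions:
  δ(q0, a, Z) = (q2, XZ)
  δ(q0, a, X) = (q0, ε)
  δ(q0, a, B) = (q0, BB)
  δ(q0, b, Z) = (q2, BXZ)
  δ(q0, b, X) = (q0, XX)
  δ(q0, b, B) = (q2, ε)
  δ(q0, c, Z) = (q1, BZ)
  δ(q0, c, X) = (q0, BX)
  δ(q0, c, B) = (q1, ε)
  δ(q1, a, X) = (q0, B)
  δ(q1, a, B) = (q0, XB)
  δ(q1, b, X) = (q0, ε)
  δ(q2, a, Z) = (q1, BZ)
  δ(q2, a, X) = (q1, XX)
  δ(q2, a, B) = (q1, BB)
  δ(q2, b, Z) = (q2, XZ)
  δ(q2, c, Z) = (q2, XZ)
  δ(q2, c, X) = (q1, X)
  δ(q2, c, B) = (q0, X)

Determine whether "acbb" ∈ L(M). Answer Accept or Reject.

(q0, acbb, Z)
  read a, top Z: go to q2, push XZ → (q2, cbb, XZ)
  read c, top X: go to q1, push X → (q1, bb, XZ)
  read b, top X: go to q0, push ε → (q0, b, Z)
  read b, top Z: go to q2, push BXZ → (q2, ε, BXZ)
All input consumed; state q2 ∈ F.

Accept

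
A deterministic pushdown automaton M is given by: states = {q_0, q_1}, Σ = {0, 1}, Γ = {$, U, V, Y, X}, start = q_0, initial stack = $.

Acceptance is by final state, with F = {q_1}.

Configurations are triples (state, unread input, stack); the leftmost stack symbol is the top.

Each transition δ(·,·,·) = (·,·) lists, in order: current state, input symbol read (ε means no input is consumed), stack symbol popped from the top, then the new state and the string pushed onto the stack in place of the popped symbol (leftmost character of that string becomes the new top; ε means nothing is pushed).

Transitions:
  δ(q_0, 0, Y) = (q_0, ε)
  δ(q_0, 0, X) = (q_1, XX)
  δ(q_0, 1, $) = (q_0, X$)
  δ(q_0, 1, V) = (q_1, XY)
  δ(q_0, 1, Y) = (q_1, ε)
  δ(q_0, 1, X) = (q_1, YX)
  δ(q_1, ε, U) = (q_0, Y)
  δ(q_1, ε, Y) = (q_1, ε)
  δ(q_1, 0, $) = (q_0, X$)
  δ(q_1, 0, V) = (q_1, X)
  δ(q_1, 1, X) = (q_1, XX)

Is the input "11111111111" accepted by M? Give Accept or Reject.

(q_0, 11111111111, $) ⊢ (q_0, 1111111111, X$) ⊢ (q_1, 111111111, YX$) ⊢ (q_1, 111111111, X$) ⊢ (q_1, 11111111, XX$) ⊢ (q_1, 1111111, XXX$) ⊢ (q_1, 111111, XXXX$) ⊢ (q_1, 11111, XXXXX$) ⊢ (q_1, 1111, XXXXXX$) ⊢ (q_1, 111, XXXXXXX$) ⊢ (q_1, 11, XXXXXXXX$) ⊢ (q_1, 1, XXXXXXXXX$) ⊢ (q_1, ε, XXXXXXXXXX$)
All input consumed; state q_1 ∈ F.

Accept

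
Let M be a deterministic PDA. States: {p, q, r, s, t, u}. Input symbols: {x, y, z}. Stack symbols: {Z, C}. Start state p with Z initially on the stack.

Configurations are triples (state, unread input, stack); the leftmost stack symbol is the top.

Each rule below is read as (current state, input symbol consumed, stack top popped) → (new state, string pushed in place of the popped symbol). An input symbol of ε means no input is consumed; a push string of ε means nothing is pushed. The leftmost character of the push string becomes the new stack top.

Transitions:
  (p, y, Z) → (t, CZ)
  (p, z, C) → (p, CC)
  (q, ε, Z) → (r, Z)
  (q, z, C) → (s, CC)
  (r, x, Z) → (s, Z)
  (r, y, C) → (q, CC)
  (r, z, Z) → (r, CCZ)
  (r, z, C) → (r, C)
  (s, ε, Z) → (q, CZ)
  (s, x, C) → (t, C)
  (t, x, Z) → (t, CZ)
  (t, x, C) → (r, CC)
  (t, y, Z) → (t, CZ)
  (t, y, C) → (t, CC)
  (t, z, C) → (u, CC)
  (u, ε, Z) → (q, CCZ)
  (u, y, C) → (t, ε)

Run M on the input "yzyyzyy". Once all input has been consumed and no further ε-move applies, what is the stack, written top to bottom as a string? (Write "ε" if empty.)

CCCZ

(p, yzyyzyy, Z) ⊢ (t, zyyzyy, CZ) ⊢ (u, yyzyy, CCZ) ⊢ (t, yzyy, CZ) ⊢ (t, zyy, CCZ) ⊢ (u, yy, CCCZ) ⊢ (t, y, CCZ) ⊢ (t, ε, CCCZ)
All input consumed in state t with stack CCCZ.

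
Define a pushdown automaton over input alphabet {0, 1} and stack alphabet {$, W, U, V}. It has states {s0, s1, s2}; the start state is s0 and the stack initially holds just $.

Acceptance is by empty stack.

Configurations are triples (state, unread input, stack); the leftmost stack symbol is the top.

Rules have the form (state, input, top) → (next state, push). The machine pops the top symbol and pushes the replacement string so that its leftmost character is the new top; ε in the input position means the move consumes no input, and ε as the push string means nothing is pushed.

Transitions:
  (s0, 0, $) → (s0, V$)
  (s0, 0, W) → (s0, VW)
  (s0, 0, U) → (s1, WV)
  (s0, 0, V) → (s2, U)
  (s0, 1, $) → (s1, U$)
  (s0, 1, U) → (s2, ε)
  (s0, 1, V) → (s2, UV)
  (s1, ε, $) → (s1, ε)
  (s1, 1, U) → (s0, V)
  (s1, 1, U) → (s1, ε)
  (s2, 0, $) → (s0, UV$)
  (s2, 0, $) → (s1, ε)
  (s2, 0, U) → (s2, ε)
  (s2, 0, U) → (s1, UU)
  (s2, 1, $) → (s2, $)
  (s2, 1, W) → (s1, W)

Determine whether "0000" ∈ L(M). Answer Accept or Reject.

Accept

One accepting computation: (s0, 0000, $) ⊢ (s0, 000, V$) ⊢ (s2, 00, U$) ⊢ (s2, 0, $) ⊢ (s1, ε, ε)
All input consumed and the stack is empty.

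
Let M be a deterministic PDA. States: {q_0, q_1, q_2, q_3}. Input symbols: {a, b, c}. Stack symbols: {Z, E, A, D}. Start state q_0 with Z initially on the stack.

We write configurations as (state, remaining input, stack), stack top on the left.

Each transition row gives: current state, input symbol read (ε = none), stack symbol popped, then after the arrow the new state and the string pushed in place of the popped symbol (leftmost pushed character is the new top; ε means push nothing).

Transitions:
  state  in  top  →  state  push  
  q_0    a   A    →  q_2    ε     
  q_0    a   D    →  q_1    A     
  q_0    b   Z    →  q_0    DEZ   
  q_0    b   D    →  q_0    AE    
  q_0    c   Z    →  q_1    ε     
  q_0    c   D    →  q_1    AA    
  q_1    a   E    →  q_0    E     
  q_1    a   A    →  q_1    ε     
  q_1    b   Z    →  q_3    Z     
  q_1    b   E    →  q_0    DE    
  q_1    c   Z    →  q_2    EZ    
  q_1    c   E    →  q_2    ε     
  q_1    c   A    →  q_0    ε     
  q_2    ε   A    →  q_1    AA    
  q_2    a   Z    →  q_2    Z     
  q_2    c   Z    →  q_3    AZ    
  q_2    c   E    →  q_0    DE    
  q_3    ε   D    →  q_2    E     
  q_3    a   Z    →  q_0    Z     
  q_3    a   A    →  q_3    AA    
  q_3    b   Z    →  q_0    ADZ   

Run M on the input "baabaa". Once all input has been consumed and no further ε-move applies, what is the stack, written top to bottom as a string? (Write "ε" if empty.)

EZ

(q_0, baabaa, Z)
  read b, top Z: go to q_0, push DEZ → (q_0, aabaa, DEZ)
  read a, top D: go to q_1, push A → (q_1, abaa, AEZ)
  read a, top A: go to q_1, push ε → (q_1, baa, EZ)
  read b, top E: go to q_0, push DE → (q_0, aa, DEZ)
  read a, top D: go to q_1, push A → (q_1, a, AEZ)
  read a, top A: go to q_1, push ε → (q_1, ε, EZ)
All input consumed in state q_1 with stack EZ.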